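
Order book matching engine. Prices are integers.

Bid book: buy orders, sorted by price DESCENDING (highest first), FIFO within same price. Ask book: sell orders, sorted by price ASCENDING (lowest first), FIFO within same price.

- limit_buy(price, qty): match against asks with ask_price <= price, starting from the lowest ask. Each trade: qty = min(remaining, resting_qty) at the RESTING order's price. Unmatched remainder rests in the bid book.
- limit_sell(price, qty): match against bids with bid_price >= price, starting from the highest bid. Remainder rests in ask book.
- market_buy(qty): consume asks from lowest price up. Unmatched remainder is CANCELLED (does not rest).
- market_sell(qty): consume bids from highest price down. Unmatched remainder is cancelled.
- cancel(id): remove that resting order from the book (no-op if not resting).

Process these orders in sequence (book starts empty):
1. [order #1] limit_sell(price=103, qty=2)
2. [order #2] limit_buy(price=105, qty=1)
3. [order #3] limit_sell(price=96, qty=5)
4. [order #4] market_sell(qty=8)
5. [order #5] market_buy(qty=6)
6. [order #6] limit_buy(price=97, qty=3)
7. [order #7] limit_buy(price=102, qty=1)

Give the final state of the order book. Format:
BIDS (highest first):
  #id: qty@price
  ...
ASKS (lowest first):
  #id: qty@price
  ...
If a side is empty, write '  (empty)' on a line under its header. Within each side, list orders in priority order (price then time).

Answer: BIDS (highest first):
  #7: 1@102
  #6: 3@97
ASKS (lowest first):
  (empty)

Derivation:
After op 1 [order #1] limit_sell(price=103, qty=2): fills=none; bids=[-] asks=[#1:2@103]
After op 2 [order #2] limit_buy(price=105, qty=1): fills=#2x#1:1@103; bids=[-] asks=[#1:1@103]
After op 3 [order #3] limit_sell(price=96, qty=5): fills=none; bids=[-] asks=[#3:5@96 #1:1@103]
After op 4 [order #4] market_sell(qty=8): fills=none; bids=[-] asks=[#3:5@96 #1:1@103]
After op 5 [order #5] market_buy(qty=6): fills=#5x#3:5@96 #5x#1:1@103; bids=[-] asks=[-]
After op 6 [order #6] limit_buy(price=97, qty=3): fills=none; bids=[#6:3@97] asks=[-]
After op 7 [order #7] limit_buy(price=102, qty=1): fills=none; bids=[#7:1@102 #6:3@97] asks=[-]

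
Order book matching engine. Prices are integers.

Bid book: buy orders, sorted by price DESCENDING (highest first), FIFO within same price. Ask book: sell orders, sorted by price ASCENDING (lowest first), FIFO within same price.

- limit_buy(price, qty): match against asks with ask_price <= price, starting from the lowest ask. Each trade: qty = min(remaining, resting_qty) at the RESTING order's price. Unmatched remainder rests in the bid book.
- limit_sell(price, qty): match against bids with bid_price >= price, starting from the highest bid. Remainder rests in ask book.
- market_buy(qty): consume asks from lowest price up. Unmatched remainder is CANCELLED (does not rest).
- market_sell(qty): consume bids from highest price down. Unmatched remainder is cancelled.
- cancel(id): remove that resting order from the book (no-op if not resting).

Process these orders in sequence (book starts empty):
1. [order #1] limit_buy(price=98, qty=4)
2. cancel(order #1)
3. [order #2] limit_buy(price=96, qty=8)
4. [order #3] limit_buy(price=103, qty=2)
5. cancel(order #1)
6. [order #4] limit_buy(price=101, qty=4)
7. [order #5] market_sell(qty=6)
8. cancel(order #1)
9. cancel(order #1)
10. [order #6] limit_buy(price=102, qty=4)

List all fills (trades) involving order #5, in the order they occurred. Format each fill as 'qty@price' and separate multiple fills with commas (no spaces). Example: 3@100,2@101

Answer: 2@103,4@101

Derivation:
After op 1 [order #1] limit_buy(price=98, qty=4): fills=none; bids=[#1:4@98] asks=[-]
After op 2 cancel(order #1): fills=none; bids=[-] asks=[-]
After op 3 [order #2] limit_buy(price=96, qty=8): fills=none; bids=[#2:8@96] asks=[-]
After op 4 [order #3] limit_buy(price=103, qty=2): fills=none; bids=[#3:2@103 #2:8@96] asks=[-]
After op 5 cancel(order #1): fills=none; bids=[#3:2@103 #2:8@96] asks=[-]
After op 6 [order #4] limit_buy(price=101, qty=4): fills=none; bids=[#3:2@103 #4:4@101 #2:8@96] asks=[-]
After op 7 [order #5] market_sell(qty=6): fills=#3x#5:2@103 #4x#5:4@101; bids=[#2:8@96] asks=[-]
After op 8 cancel(order #1): fills=none; bids=[#2:8@96] asks=[-]
After op 9 cancel(order #1): fills=none; bids=[#2:8@96] asks=[-]
After op 10 [order #6] limit_buy(price=102, qty=4): fills=none; bids=[#6:4@102 #2:8@96] asks=[-]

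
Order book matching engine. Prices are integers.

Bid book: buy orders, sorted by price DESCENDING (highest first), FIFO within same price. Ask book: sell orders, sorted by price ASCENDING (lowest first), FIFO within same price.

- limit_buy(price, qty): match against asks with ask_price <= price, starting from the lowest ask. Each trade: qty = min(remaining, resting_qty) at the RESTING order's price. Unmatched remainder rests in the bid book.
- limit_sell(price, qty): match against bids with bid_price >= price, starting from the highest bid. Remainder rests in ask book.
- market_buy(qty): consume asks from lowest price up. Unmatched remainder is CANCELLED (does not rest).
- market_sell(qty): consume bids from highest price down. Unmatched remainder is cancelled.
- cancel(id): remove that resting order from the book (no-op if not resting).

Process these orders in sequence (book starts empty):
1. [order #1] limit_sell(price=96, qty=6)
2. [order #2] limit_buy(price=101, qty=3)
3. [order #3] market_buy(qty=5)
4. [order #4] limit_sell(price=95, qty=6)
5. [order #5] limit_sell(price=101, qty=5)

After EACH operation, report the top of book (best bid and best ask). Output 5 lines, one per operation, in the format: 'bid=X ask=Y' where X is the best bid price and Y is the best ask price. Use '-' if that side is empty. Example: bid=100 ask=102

After op 1 [order #1] limit_sell(price=96, qty=6): fills=none; bids=[-] asks=[#1:6@96]
After op 2 [order #2] limit_buy(price=101, qty=3): fills=#2x#1:3@96; bids=[-] asks=[#1:3@96]
After op 3 [order #3] market_buy(qty=5): fills=#3x#1:3@96; bids=[-] asks=[-]
After op 4 [order #4] limit_sell(price=95, qty=6): fills=none; bids=[-] asks=[#4:6@95]
After op 5 [order #5] limit_sell(price=101, qty=5): fills=none; bids=[-] asks=[#4:6@95 #5:5@101]

Answer: bid=- ask=96
bid=- ask=96
bid=- ask=-
bid=- ask=95
bid=- ask=95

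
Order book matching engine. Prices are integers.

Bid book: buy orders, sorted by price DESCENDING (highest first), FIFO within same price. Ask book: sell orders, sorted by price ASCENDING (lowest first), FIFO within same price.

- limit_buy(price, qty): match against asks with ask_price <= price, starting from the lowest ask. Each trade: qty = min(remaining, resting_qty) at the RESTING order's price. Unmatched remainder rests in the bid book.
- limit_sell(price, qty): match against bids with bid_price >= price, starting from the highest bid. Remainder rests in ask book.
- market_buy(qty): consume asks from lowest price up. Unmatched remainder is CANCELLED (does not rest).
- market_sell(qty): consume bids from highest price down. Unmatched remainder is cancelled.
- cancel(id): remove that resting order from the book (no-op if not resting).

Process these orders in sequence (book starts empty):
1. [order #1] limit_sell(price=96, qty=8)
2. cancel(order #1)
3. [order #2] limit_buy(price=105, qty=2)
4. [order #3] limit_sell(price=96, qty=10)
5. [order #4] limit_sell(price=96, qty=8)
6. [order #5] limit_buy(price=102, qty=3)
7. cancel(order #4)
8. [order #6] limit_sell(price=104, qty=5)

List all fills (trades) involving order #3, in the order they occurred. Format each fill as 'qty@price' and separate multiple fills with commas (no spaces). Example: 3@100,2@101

Answer: 2@105,3@96

Derivation:
After op 1 [order #1] limit_sell(price=96, qty=8): fills=none; bids=[-] asks=[#1:8@96]
After op 2 cancel(order #1): fills=none; bids=[-] asks=[-]
After op 3 [order #2] limit_buy(price=105, qty=2): fills=none; bids=[#2:2@105] asks=[-]
After op 4 [order #3] limit_sell(price=96, qty=10): fills=#2x#3:2@105; bids=[-] asks=[#3:8@96]
After op 5 [order #4] limit_sell(price=96, qty=8): fills=none; bids=[-] asks=[#3:8@96 #4:8@96]
After op 6 [order #5] limit_buy(price=102, qty=3): fills=#5x#3:3@96; bids=[-] asks=[#3:5@96 #4:8@96]
After op 7 cancel(order #4): fills=none; bids=[-] asks=[#3:5@96]
After op 8 [order #6] limit_sell(price=104, qty=5): fills=none; bids=[-] asks=[#3:5@96 #6:5@104]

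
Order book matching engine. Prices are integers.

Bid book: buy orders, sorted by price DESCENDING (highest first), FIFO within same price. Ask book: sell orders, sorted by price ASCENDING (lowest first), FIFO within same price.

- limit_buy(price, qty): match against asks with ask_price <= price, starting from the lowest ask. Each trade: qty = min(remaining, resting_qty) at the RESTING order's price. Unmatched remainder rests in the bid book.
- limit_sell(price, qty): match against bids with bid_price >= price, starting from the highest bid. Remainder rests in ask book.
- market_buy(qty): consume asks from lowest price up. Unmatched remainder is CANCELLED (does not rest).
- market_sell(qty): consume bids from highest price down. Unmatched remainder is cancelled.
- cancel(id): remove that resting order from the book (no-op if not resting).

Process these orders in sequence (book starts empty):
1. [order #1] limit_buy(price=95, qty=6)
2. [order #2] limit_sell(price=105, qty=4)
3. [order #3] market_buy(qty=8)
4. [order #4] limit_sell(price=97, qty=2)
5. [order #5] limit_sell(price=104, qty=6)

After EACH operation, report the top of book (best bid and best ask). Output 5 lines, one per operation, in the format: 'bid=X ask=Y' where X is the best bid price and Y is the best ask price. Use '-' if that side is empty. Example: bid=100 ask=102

Answer: bid=95 ask=-
bid=95 ask=105
bid=95 ask=-
bid=95 ask=97
bid=95 ask=97

Derivation:
After op 1 [order #1] limit_buy(price=95, qty=6): fills=none; bids=[#1:6@95] asks=[-]
After op 2 [order #2] limit_sell(price=105, qty=4): fills=none; bids=[#1:6@95] asks=[#2:4@105]
After op 3 [order #3] market_buy(qty=8): fills=#3x#2:4@105; bids=[#1:6@95] asks=[-]
After op 4 [order #4] limit_sell(price=97, qty=2): fills=none; bids=[#1:6@95] asks=[#4:2@97]
After op 5 [order #5] limit_sell(price=104, qty=6): fills=none; bids=[#1:6@95] asks=[#4:2@97 #5:6@104]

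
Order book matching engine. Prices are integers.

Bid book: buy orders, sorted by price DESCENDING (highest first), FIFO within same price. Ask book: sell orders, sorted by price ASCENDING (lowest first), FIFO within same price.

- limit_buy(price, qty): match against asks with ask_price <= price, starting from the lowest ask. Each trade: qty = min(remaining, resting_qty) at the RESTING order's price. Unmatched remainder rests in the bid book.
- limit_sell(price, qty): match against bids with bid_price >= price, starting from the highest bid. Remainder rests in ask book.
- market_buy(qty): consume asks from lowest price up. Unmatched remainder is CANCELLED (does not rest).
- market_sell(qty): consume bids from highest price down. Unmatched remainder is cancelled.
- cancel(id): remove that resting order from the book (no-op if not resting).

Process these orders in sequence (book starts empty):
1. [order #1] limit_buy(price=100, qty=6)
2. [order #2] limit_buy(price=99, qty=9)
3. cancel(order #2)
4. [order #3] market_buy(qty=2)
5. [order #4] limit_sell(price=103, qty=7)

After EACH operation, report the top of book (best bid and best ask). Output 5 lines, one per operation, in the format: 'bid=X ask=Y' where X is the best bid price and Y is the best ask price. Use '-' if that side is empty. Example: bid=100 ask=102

Answer: bid=100 ask=-
bid=100 ask=-
bid=100 ask=-
bid=100 ask=-
bid=100 ask=103

Derivation:
After op 1 [order #1] limit_buy(price=100, qty=6): fills=none; bids=[#1:6@100] asks=[-]
After op 2 [order #2] limit_buy(price=99, qty=9): fills=none; bids=[#1:6@100 #2:9@99] asks=[-]
After op 3 cancel(order #2): fills=none; bids=[#1:6@100] asks=[-]
After op 4 [order #3] market_buy(qty=2): fills=none; bids=[#1:6@100] asks=[-]
After op 5 [order #4] limit_sell(price=103, qty=7): fills=none; bids=[#1:6@100] asks=[#4:7@103]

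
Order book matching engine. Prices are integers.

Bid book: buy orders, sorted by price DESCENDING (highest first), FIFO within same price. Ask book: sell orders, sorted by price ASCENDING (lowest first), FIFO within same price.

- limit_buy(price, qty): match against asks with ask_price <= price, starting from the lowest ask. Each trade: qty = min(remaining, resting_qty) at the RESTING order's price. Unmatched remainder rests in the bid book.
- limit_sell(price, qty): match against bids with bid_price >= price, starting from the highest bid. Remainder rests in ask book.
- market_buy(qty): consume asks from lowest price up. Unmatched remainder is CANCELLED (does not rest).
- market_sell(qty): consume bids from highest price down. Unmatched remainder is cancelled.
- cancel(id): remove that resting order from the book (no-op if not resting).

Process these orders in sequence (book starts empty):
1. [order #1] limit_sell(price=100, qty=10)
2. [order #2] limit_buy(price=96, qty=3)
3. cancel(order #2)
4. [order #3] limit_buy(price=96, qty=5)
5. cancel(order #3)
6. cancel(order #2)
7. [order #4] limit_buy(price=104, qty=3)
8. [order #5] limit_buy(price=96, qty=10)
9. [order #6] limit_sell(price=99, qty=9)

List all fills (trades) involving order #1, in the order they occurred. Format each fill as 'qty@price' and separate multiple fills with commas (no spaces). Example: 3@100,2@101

Answer: 3@100

Derivation:
After op 1 [order #1] limit_sell(price=100, qty=10): fills=none; bids=[-] asks=[#1:10@100]
After op 2 [order #2] limit_buy(price=96, qty=3): fills=none; bids=[#2:3@96] asks=[#1:10@100]
After op 3 cancel(order #2): fills=none; bids=[-] asks=[#1:10@100]
After op 4 [order #3] limit_buy(price=96, qty=5): fills=none; bids=[#3:5@96] asks=[#1:10@100]
After op 5 cancel(order #3): fills=none; bids=[-] asks=[#1:10@100]
After op 6 cancel(order #2): fills=none; bids=[-] asks=[#1:10@100]
After op 7 [order #4] limit_buy(price=104, qty=3): fills=#4x#1:3@100; bids=[-] asks=[#1:7@100]
After op 8 [order #5] limit_buy(price=96, qty=10): fills=none; bids=[#5:10@96] asks=[#1:7@100]
After op 9 [order #6] limit_sell(price=99, qty=9): fills=none; bids=[#5:10@96] asks=[#6:9@99 #1:7@100]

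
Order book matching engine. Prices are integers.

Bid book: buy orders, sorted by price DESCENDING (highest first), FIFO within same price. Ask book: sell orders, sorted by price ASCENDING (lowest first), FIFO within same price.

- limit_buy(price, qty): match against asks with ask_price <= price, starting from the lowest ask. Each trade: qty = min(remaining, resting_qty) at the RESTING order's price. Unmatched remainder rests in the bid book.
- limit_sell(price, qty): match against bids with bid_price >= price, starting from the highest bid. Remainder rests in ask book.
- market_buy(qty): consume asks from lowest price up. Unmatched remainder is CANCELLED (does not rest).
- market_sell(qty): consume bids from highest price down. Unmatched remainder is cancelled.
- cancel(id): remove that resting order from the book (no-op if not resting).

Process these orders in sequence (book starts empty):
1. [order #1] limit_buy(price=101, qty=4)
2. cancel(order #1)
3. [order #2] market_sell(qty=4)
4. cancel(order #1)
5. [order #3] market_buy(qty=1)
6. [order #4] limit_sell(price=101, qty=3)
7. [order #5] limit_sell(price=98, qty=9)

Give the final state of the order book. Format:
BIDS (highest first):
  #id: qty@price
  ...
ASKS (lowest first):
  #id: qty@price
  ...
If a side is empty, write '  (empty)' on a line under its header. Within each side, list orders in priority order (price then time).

Answer: BIDS (highest first):
  (empty)
ASKS (lowest first):
  #5: 9@98
  #4: 3@101

Derivation:
After op 1 [order #1] limit_buy(price=101, qty=4): fills=none; bids=[#1:4@101] asks=[-]
After op 2 cancel(order #1): fills=none; bids=[-] asks=[-]
After op 3 [order #2] market_sell(qty=4): fills=none; bids=[-] asks=[-]
After op 4 cancel(order #1): fills=none; bids=[-] asks=[-]
After op 5 [order #3] market_buy(qty=1): fills=none; bids=[-] asks=[-]
After op 6 [order #4] limit_sell(price=101, qty=3): fills=none; bids=[-] asks=[#4:3@101]
After op 7 [order #5] limit_sell(price=98, qty=9): fills=none; bids=[-] asks=[#5:9@98 #4:3@101]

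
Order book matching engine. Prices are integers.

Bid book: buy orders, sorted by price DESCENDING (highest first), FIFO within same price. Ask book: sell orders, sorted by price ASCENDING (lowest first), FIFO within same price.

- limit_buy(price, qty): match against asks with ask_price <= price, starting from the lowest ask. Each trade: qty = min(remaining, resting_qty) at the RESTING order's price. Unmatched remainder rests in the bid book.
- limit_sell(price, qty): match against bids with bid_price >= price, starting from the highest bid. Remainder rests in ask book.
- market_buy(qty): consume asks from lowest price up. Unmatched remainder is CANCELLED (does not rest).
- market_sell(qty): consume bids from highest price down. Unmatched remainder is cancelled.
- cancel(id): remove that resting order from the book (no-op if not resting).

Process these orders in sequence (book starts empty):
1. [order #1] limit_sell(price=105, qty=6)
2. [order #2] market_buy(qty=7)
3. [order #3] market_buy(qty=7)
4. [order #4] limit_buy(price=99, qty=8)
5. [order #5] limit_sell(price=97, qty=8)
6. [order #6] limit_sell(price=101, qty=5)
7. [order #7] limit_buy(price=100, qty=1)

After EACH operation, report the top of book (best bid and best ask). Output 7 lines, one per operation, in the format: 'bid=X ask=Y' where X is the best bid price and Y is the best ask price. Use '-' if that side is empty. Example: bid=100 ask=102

After op 1 [order #1] limit_sell(price=105, qty=6): fills=none; bids=[-] asks=[#1:6@105]
After op 2 [order #2] market_buy(qty=7): fills=#2x#1:6@105; bids=[-] asks=[-]
After op 3 [order #3] market_buy(qty=7): fills=none; bids=[-] asks=[-]
After op 4 [order #4] limit_buy(price=99, qty=8): fills=none; bids=[#4:8@99] asks=[-]
After op 5 [order #5] limit_sell(price=97, qty=8): fills=#4x#5:8@99; bids=[-] asks=[-]
After op 6 [order #6] limit_sell(price=101, qty=5): fills=none; bids=[-] asks=[#6:5@101]
After op 7 [order #7] limit_buy(price=100, qty=1): fills=none; bids=[#7:1@100] asks=[#6:5@101]

Answer: bid=- ask=105
bid=- ask=-
bid=- ask=-
bid=99 ask=-
bid=- ask=-
bid=- ask=101
bid=100 ask=101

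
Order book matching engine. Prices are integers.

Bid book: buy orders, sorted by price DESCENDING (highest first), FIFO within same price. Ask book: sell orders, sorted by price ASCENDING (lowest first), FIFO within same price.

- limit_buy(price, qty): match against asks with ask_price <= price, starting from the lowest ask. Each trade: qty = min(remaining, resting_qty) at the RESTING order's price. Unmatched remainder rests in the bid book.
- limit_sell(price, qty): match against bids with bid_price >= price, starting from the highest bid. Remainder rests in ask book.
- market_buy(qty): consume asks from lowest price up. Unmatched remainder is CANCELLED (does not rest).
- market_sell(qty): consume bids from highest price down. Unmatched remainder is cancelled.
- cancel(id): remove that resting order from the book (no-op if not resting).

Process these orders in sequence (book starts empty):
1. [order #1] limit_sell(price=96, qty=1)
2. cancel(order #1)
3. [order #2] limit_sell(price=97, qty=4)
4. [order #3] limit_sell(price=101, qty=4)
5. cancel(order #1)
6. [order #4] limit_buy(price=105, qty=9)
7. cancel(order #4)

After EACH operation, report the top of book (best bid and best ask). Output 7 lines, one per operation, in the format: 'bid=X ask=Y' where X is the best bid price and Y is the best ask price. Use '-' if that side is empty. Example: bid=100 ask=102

After op 1 [order #1] limit_sell(price=96, qty=1): fills=none; bids=[-] asks=[#1:1@96]
After op 2 cancel(order #1): fills=none; bids=[-] asks=[-]
After op 3 [order #2] limit_sell(price=97, qty=4): fills=none; bids=[-] asks=[#2:4@97]
After op 4 [order #3] limit_sell(price=101, qty=4): fills=none; bids=[-] asks=[#2:4@97 #3:4@101]
After op 5 cancel(order #1): fills=none; bids=[-] asks=[#2:4@97 #3:4@101]
After op 6 [order #4] limit_buy(price=105, qty=9): fills=#4x#2:4@97 #4x#3:4@101; bids=[#4:1@105] asks=[-]
After op 7 cancel(order #4): fills=none; bids=[-] asks=[-]

Answer: bid=- ask=96
bid=- ask=-
bid=- ask=97
bid=- ask=97
bid=- ask=97
bid=105 ask=-
bid=- ask=-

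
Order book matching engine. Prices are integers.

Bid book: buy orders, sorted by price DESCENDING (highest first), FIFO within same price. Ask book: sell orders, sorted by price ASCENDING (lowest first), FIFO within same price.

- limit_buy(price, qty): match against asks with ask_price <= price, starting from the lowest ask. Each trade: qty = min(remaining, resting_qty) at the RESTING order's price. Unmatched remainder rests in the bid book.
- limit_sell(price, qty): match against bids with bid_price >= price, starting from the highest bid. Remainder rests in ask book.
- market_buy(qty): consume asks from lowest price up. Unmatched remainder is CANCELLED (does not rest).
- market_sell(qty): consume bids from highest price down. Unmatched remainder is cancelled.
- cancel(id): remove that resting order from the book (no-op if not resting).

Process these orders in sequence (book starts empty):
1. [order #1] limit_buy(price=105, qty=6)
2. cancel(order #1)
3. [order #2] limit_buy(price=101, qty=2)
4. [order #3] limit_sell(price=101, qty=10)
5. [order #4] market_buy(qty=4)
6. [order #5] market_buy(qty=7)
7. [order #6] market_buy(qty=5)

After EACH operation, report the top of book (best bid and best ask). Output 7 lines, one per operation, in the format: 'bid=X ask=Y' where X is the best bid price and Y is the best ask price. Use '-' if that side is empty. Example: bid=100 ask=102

After op 1 [order #1] limit_buy(price=105, qty=6): fills=none; bids=[#1:6@105] asks=[-]
After op 2 cancel(order #1): fills=none; bids=[-] asks=[-]
After op 3 [order #2] limit_buy(price=101, qty=2): fills=none; bids=[#2:2@101] asks=[-]
After op 4 [order #3] limit_sell(price=101, qty=10): fills=#2x#3:2@101; bids=[-] asks=[#3:8@101]
After op 5 [order #4] market_buy(qty=4): fills=#4x#3:4@101; bids=[-] asks=[#3:4@101]
After op 6 [order #5] market_buy(qty=7): fills=#5x#3:4@101; bids=[-] asks=[-]
After op 7 [order #6] market_buy(qty=5): fills=none; bids=[-] asks=[-]

Answer: bid=105 ask=-
bid=- ask=-
bid=101 ask=-
bid=- ask=101
bid=- ask=101
bid=- ask=-
bid=- ask=-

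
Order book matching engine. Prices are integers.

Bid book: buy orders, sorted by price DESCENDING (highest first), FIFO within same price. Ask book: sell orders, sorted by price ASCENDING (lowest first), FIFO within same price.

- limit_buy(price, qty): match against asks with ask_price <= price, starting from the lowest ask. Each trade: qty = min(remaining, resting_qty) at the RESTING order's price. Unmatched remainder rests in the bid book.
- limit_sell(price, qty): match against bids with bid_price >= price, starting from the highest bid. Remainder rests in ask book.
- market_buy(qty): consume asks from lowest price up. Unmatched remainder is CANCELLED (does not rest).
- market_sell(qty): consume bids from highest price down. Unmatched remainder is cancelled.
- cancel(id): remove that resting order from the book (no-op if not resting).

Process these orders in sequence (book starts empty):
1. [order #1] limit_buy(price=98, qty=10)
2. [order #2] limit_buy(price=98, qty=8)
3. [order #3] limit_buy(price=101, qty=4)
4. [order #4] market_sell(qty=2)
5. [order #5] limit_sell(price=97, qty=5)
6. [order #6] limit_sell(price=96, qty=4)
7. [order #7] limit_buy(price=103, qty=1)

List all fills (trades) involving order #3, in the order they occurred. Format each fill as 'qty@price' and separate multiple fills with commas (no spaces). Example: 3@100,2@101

After op 1 [order #1] limit_buy(price=98, qty=10): fills=none; bids=[#1:10@98] asks=[-]
After op 2 [order #2] limit_buy(price=98, qty=8): fills=none; bids=[#1:10@98 #2:8@98] asks=[-]
After op 3 [order #3] limit_buy(price=101, qty=4): fills=none; bids=[#3:4@101 #1:10@98 #2:8@98] asks=[-]
After op 4 [order #4] market_sell(qty=2): fills=#3x#4:2@101; bids=[#3:2@101 #1:10@98 #2:8@98] asks=[-]
After op 5 [order #5] limit_sell(price=97, qty=5): fills=#3x#5:2@101 #1x#5:3@98; bids=[#1:7@98 #2:8@98] asks=[-]
After op 6 [order #6] limit_sell(price=96, qty=4): fills=#1x#6:4@98; bids=[#1:3@98 #2:8@98] asks=[-]
After op 7 [order #7] limit_buy(price=103, qty=1): fills=none; bids=[#7:1@103 #1:3@98 #2:8@98] asks=[-]

Answer: 2@101,2@101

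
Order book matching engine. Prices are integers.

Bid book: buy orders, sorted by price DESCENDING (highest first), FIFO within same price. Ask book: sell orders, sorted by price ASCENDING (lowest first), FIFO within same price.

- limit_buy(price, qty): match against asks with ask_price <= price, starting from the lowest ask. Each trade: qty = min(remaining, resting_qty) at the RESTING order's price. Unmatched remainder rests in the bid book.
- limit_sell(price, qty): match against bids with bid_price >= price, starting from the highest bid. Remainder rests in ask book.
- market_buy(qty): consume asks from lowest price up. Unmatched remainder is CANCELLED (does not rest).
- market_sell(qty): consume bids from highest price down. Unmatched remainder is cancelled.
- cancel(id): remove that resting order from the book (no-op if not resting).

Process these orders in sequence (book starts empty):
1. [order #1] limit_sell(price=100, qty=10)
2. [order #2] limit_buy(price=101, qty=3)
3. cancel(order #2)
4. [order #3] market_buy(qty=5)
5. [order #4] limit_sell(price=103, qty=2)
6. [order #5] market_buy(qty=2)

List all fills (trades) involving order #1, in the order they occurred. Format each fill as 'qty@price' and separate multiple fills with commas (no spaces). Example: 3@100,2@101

After op 1 [order #1] limit_sell(price=100, qty=10): fills=none; bids=[-] asks=[#1:10@100]
After op 2 [order #2] limit_buy(price=101, qty=3): fills=#2x#1:3@100; bids=[-] asks=[#1:7@100]
After op 3 cancel(order #2): fills=none; bids=[-] asks=[#1:7@100]
After op 4 [order #3] market_buy(qty=5): fills=#3x#1:5@100; bids=[-] asks=[#1:2@100]
After op 5 [order #4] limit_sell(price=103, qty=2): fills=none; bids=[-] asks=[#1:2@100 #4:2@103]
After op 6 [order #5] market_buy(qty=2): fills=#5x#1:2@100; bids=[-] asks=[#4:2@103]

Answer: 3@100,5@100,2@100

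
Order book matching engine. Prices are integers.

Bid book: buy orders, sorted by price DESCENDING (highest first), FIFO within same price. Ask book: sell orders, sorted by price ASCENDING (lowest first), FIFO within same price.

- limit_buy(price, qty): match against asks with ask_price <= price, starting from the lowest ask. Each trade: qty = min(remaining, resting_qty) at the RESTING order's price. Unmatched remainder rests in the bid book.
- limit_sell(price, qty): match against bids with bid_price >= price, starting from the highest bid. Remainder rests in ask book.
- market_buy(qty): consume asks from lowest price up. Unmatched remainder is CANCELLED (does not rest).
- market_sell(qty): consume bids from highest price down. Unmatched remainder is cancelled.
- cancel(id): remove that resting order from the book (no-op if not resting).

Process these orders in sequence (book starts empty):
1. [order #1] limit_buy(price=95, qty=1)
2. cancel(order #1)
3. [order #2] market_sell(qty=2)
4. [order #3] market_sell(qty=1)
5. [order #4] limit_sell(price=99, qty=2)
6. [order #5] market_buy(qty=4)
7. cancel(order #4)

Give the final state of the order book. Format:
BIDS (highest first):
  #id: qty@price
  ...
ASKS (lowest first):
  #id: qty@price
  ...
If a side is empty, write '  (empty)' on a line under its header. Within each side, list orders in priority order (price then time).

After op 1 [order #1] limit_buy(price=95, qty=1): fills=none; bids=[#1:1@95] asks=[-]
After op 2 cancel(order #1): fills=none; bids=[-] asks=[-]
After op 3 [order #2] market_sell(qty=2): fills=none; bids=[-] asks=[-]
After op 4 [order #3] market_sell(qty=1): fills=none; bids=[-] asks=[-]
After op 5 [order #4] limit_sell(price=99, qty=2): fills=none; bids=[-] asks=[#4:2@99]
After op 6 [order #5] market_buy(qty=4): fills=#5x#4:2@99; bids=[-] asks=[-]
After op 7 cancel(order #4): fills=none; bids=[-] asks=[-]

Answer: BIDS (highest first):
  (empty)
ASKS (lowest first):
  (empty)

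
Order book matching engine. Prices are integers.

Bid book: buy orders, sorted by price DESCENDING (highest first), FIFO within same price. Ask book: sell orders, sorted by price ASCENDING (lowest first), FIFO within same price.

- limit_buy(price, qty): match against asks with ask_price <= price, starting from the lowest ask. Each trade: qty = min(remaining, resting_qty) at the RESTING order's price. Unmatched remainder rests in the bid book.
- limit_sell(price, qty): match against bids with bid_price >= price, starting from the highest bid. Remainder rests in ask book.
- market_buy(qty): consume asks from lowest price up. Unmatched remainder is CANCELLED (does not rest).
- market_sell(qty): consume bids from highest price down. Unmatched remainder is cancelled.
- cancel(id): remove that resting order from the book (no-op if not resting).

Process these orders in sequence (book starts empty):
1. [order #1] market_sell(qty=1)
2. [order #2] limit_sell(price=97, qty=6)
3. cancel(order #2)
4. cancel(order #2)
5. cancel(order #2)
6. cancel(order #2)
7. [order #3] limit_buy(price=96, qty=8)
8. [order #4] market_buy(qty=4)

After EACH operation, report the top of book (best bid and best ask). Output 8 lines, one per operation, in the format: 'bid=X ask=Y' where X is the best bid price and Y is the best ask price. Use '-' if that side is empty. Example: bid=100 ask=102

After op 1 [order #1] market_sell(qty=1): fills=none; bids=[-] asks=[-]
After op 2 [order #2] limit_sell(price=97, qty=6): fills=none; bids=[-] asks=[#2:6@97]
After op 3 cancel(order #2): fills=none; bids=[-] asks=[-]
After op 4 cancel(order #2): fills=none; bids=[-] asks=[-]
After op 5 cancel(order #2): fills=none; bids=[-] asks=[-]
After op 6 cancel(order #2): fills=none; bids=[-] asks=[-]
After op 7 [order #3] limit_buy(price=96, qty=8): fills=none; bids=[#3:8@96] asks=[-]
After op 8 [order #4] market_buy(qty=4): fills=none; bids=[#3:8@96] asks=[-]

Answer: bid=- ask=-
bid=- ask=97
bid=- ask=-
bid=- ask=-
bid=- ask=-
bid=- ask=-
bid=96 ask=-
bid=96 ask=-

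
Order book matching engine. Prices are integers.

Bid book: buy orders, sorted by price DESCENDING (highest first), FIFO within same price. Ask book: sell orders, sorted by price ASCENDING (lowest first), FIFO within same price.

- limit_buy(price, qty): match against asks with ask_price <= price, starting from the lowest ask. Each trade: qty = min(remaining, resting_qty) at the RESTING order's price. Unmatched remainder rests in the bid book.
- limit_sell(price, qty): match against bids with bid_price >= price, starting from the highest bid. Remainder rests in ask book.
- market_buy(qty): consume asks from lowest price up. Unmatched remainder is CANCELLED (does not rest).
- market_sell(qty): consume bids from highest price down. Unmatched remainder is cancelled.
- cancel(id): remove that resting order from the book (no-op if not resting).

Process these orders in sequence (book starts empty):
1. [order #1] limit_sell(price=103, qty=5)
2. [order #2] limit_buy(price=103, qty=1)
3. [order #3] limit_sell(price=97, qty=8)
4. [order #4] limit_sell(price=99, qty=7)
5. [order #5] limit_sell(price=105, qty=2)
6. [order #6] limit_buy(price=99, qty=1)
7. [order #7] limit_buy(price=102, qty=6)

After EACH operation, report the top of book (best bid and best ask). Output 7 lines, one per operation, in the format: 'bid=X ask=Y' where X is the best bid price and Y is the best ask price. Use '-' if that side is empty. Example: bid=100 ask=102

After op 1 [order #1] limit_sell(price=103, qty=5): fills=none; bids=[-] asks=[#1:5@103]
After op 2 [order #2] limit_buy(price=103, qty=1): fills=#2x#1:1@103; bids=[-] asks=[#1:4@103]
After op 3 [order #3] limit_sell(price=97, qty=8): fills=none; bids=[-] asks=[#3:8@97 #1:4@103]
After op 4 [order #4] limit_sell(price=99, qty=7): fills=none; bids=[-] asks=[#3:8@97 #4:7@99 #1:4@103]
After op 5 [order #5] limit_sell(price=105, qty=2): fills=none; bids=[-] asks=[#3:8@97 #4:7@99 #1:4@103 #5:2@105]
After op 6 [order #6] limit_buy(price=99, qty=1): fills=#6x#3:1@97; bids=[-] asks=[#3:7@97 #4:7@99 #1:4@103 #5:2@105]
After op 7 [order #7] limit_buy(price=102, qty=6): fills=#7x#3:6@97; bids=[-] asks=[#3:1@97 #4:7@99 #1:4@103 #5:2@105]

Answer: bid=- ask=103
bid=- ask=103
bid=- ask=97
bid=- ask=97
bid=- ask=97
bid=- ask=97
bid=- ask=97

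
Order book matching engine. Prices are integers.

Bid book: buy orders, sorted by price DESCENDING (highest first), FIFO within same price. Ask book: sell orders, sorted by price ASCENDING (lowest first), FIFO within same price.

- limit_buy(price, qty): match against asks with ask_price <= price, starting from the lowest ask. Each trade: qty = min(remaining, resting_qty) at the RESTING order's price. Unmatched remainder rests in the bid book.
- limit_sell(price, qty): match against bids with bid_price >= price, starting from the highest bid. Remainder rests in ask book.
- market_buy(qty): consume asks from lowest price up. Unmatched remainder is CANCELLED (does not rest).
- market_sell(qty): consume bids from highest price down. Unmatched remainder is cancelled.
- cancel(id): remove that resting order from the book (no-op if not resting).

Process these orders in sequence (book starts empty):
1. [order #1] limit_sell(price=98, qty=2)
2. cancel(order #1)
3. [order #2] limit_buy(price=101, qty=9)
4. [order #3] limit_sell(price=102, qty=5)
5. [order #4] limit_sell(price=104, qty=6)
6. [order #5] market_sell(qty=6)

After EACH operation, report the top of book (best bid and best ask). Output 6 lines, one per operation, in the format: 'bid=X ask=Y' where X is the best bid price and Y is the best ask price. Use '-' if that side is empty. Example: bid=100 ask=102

After op 1 [order #1] limit_sell(price=98, qty=2): fills=none; bids=[-] asks=[#1:2@98]
After op 2 cancel(order #1): fills=none; bids=[-] asks=[-]
After op 3 [order #2] limit_buy(price=101, qty=9): fills=none; bids=[#2:9@101] asks=[-]
After op 4 [order #3] limit_sell(price=102, qty=5): fills=none; bids=[#2:9@101] asks=[#3:5@102]
After op 5 [order #4] limit_sell(price=104, qty=6): fills=none; bids=[#2:9@101] asks=[#3:5@102 #4:6@104]
After op 6 [order #5] market_sell(qty=6): fills=#2x#5:6@101; bids=[#2:3@101] asks=[#3:5@102 #4:6@104]

Answer: bid=- ask=98
bid=- ask=-
bid=101 ask=-
bid=101 ask=102
bid=101 ask=102
bid=101 ask=102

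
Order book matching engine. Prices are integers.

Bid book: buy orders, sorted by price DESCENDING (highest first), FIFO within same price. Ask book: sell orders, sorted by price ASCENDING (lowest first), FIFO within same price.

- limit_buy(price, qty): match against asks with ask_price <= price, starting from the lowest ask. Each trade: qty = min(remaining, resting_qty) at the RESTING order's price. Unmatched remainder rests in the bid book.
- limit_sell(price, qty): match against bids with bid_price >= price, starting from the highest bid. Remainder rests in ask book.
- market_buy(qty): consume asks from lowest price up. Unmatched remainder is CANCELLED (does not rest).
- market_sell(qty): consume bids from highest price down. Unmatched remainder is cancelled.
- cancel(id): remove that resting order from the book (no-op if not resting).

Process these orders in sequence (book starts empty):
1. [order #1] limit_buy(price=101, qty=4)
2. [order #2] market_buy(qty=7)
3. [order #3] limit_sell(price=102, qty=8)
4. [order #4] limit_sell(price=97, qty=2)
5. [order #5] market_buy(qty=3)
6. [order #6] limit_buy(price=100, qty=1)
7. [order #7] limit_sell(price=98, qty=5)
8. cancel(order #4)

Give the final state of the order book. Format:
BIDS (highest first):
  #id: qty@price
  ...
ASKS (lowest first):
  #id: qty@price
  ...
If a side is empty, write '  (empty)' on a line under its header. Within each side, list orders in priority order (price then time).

After op 1 [order #1] limit_buy(price=101, qty=4): fills=none; bids=[#1:4@101] asks=[-]
After op 2 [order #2] market_buy(qty=7): fills=none; bids=[#1:4@101] asks=[-]
After op 3 [order #3] limit_sell(price=102, qty=8): fills=none; bids=[#1:4@101] asks=[#3:8@102]
After op 4 [order #4] limit_sell(price=97, qty=2): fills=#1x#4:2@101; bids=[#1:2@101] asks=[#3:8@102]
After op 5 [order #5] market_buy(qty=3): fills=#5x#3:3@102; bids=[#1:2@101] asks=[#3:5@102]
After op 6 [order #6] limit_buy(price=100, qty=1): fills=none; bids=[#1:2@101 #6:1@100] asks=[#3:5@102]
After op 7 [order #7] limit_sell(price=98, qty=5): fills=#1x#7:2@101 #6x#7:1@100; bids=[-] asks=[#7:2@98 #3:5@102]
After op 8 cancel(order #4): fills=none; bids=[-] asks=[#7:2@98 #3:5@102]

Answer: BIDS (highest first):
  (empty)
ASKS (lowest first):
  #7: 2@98
  #3: 5@102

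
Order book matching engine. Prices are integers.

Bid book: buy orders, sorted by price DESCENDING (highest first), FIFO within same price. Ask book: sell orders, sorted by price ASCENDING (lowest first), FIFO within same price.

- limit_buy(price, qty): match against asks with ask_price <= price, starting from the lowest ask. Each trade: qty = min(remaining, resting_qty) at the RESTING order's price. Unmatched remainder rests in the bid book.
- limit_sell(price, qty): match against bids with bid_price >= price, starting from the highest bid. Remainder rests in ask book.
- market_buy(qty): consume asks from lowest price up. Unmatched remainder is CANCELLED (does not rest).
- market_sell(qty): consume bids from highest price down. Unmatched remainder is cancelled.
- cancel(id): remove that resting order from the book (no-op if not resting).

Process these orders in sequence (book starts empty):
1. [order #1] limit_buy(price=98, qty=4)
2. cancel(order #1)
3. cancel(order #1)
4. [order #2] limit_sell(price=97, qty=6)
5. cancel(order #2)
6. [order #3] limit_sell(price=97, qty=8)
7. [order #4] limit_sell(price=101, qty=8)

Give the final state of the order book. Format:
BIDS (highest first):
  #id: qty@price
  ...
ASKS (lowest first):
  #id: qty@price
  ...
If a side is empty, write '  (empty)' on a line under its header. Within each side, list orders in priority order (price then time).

Answer: BIDS (highest first):
  (empty)
ASKS (lowest first):
  #3: 8@97
  #4: 8@101

Derivation:
After op 1 [order #1] limit_buy(price=98, qty=4): fills=none; bids=[#1:4@98] asks=[-]
After op 2 cancel(order #1): fills=none; bids=[-] asks=[-]
After op 3 cancel(order #1): fills=none; bids=[-] asks=[-]
After op 4 [order #2] limit_sell(price=97, qty=6): fills=none; bids=[-] asks=[#2:6@97]
After op 5 cancel(order #2): fills=none; bids=[-] asks=[-]
After op 6 [order #3] limit_sell(price=97, qty=8): fills=none; bids=[-] asks=[#3:8@97]
After op 7 [order #4] limit_sell(price=101, qty=8): fills=none; bids=[-] asks=[#3:8@97 #4:8@101]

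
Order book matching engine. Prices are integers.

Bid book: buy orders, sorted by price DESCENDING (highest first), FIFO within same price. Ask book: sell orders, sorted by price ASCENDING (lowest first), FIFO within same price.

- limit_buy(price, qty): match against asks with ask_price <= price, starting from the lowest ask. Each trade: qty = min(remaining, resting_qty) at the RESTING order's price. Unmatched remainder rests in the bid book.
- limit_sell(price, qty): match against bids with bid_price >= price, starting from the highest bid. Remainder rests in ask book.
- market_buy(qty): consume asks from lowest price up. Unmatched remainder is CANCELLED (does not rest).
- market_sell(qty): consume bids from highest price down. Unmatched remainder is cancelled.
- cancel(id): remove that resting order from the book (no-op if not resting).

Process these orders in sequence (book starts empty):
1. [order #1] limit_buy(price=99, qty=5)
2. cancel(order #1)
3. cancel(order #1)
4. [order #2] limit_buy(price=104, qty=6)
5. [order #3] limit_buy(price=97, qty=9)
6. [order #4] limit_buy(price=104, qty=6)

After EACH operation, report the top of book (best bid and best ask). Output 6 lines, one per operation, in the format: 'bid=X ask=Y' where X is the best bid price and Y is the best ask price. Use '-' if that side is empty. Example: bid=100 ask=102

Answer: bid=99 ask=-
bid=- ask=-
bid=- ask=-
bid=104 ask=-
bid=104 ask=-
bid=104 ask=-

Derivation:
After op 1 [order #1] limit_buy(price=99, qty=5): fills=none; bids=[#1:5@99] asks=[-]
After op 2 cancel(order #1): fills=none; bids=[-] asks=[-]
After op 3 cancel(order #1): fills=none; bids=[-] asks=[-]
After op 4 [order #2] limit_buy(price=104, qty=6): fills=none; bids=[#2:6@104] asks=[-]
After op 5 [order #3] limit_buy(price=97, qty=9): fills=none; bids=[#2:6@104 #3:9@97] asks=[-]
After op 6 [order #4] limit_buy(price=104, qty=6): fills=none; bids=[#2:6@104 #4:6@104 #3:9@97] asks=[-]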